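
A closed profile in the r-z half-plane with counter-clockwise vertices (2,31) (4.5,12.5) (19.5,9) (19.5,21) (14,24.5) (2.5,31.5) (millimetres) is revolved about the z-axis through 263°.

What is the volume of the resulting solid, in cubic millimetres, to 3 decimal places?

Volume = 12233.308 mm³

Profile (r,z), 6 vertices: (2,31) (4.5,12.5) (19.5,9) (19.5,21) (14,24.5) (2.5,31.5)
edge 0: (2,31)→(4.5,12.5)  cross = 2·12.5 − 4.5·31 = -114.5000; (r_i+r_j)·cross = 6.5·-114.5000 = -744.2500
edge 1: (4.5,12.5)→(19.5,9)  cross = 4.5·9 − 19.5·12.5 = -203.2500; (r_i+r_j)·cross = 24·-203.2500 = -4878.0000
edge 2: (19.5,9)→(19.5,21)  cross = 19.5·21 − 19.5·9 = 234.0000; (r_i+r_j)·cross = 39·234.0000 = 9126.0000
edge 3: (19.5,21)→(14,24.5)  cross = 19.5·24.5 − 14·21 = 183.7500; (r_i+r_j)·cross = 33.5·183.7500 = 6155.6250
edge 4: (14,24.5)→(2.5,31.5)  cross = 14·31.5 − 2.5·24.5 = 379.7500; (r_i+r_j)·cross = 16.5·379.7500 = 6265.8750
edge 5: (2.5,31.5)→(2,31)  cross = 2.5·31 − 2·31.5 = 14.5000; (r_i+r_j)·cross = 4.5·14.5000 = 65.2500
Σcross = 494.2500 → A = |Σcross|/2 = 247.1250 mm²
Σ(r_i+r_j)·cross = 15990.5000 → first moment M = |Σ|/6 = 2665.0833
R_c = M/A = 2665.0833/247.1250 = 10.7844 mm
θ = 263° = 4.590216 rad
V = θ·R_c·A = 4.590216·10.7844·247.1250 = 12233.308 mm³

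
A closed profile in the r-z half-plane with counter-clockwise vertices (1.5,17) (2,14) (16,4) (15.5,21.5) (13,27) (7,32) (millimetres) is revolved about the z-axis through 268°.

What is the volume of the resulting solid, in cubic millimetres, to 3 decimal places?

Profile (r,z), 6 vertices: (1.5,17) (2,14) (16,4) (15.5,21.5) (13,27) (7,32)
edge 0: (1.5,17)→(2,14)  cross = 1.5·14 − 2·17 = -13.0000; (r_i+r_j)·cross = 3.5·-13.0000 = -45.5000
edge 1: (2,14)→(16,4)  cross = 2·4 − 16·14 = -216.0000; (r_i+r_j)·cross = 18·-216.0000 = -3888.0000
edge 2: (16,4)→(15.5,21.5)  cross = 16·21.5 − 15.5·4 = 282.0000; (r_i+r_j)·cross = 31.5·282.0000 = 8883.0000
edge 3: (15.5,21.5)→(13,27)  cross = 15.5·27 − 13·21.5 = 139.0000; (r_i+r_j)·cross = 28.5·139.0000 = 3961.5000
edge 4: (13,27)→(7,32)  cross = 13·32 − 7·27 = 227.0000; (r_i+r_j)·cross = 20·227.0000 = 4540.0000
edge 5: (7,32)→(1.5,17)  cross = 7·17 − 1.5·32 = 71.0000; (r_i+r_j)·cross = 8.5·71.0000 = 603.5000
Σcross = 490.0000 → A = |Σcross|/2 = 245.0000 mm²
Σ(r_i+r_j)·cross = 14054.5000 → first moment M = |Σ|/6 = 2342.4167
R_c = M/A = 2342.4167/245.0000 = 9.5609 mm
θ = 268° = 4.677482 rad
V = θ·R_c·A = 4.677482·9.5609·245.0000 = 10956.613 mm³

Volume = 10956.613 mm³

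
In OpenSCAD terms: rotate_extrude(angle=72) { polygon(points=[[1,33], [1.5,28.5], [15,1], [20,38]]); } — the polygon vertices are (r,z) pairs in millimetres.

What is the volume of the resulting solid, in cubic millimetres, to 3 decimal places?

Volume = 5284.264 mm³

Profile (r,z), 4 vertices: (1,33) (1.5,28.5) (15,1) (20,38)
edge 0: (1,33)→(1.5,28.5)  cross = 1·28.5 − 1.5·33 = -21.0000; (r_i+r_j)·cross = 2.5·-21.0000 = -52.5000
edge 1: (1.5,28.5)→(15,1)  cross = 1.5·1 − 15·28.5 = -426.0000; (r_i+r_j)·cross = 16.5·-426.0000 = -7029.0000
edge 2: (15,1)→(20,38)  cross = 15·38 − 20·1 = 550.0000; (r_i+r_j)·cross = 35·550.0000 = 19250.0000
edge 3: (20,38)→(1,33)  cross = 20·33 − 1·38 = 622.0000; (r_i+r_j)·cross = 21·622.0000 = 13062.0000
Σcross = 725.0000 → A = |Σcross|/2 = 362.5000 mm²
Σ(r_i+r_j)·cross = 25230.5000 → first moment M = |Σ|/6 = 4205.0833
R_c = M/A = 4205.0833/362.5000 = 11.6002 mm
θ = 72° = 1.256637 rad
V = θ·R_c·A = 1.256637·11.6002·362.5000 = 5284.264 mm³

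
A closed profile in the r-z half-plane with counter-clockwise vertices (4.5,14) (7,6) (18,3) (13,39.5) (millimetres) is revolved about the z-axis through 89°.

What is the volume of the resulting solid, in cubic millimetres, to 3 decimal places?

Volume = 4637.991 mm³

Profile (r,z), 4 vertices: (4.5,14) (7,6) (18,3) (13,39.5)
edge 0: (4.5,14)→(7,6)  cross = 4.5·6 − 7·14 = -71.0000; (r_i+r_j)·cross = 11.5·-71.0000 = -816.5000
edge 1: (7,6)→(18,3)  cross = 7·3 − 18·6 = -87.0000; (r_i+r_j)·cross = 25·-87.0000 = -2175.0000
edge 2: (18,3)→(13,39.5)  cross = 18·39.5 − 13·3 = 672.0000; (r_i+r_j)·cross = 31·672.0000 = 20832.0000
edge 3: (13,39.5)→(4.5,14)  cross = 13·14 − 4.5·39.5 = 4.2500; (r_i+r_j)·cross = 17.5·4.2500 = 74.3750
Σcross = 518.2500 → A = |Σcross|/2 = 259.1250 mm²
Σ(r_i+r_j)·cross = 17914.8750 → first moment M = |Σ|/6 = 2985.8125
R_c = M/A = 2985.8125/259.1250 = 11.5227 mm
θ = 89° = 1.553343 rad
V = θ·R_c·A = 1.553343·11.5227·259.1250 = 4637.991 mm³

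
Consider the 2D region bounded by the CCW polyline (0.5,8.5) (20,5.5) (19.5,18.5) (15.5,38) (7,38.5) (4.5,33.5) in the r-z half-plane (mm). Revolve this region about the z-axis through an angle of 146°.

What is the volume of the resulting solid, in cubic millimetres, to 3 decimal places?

Profile (r,z), 6 vertices: (0.5,8.5) (20,5.5) (19.5,18.5) (15.5,38) (7,38.5) (4.5,33.5)
edge 0: (0.5,8.5)→(20,5.5)  cross = 0.5·5.5 − 20·8.5 = -167.2500; (r_i+r_j)·cross = 20.5·-167.2500 = -3428.6250
edge 1: (20,5.5)→(19.5,18.5)  cross = 20·18.5 − 19.5·5.5 = 262.7500; (r_i+r_j)·cross = 39.5·262.7500 = 10378.6250
edge 2: (19.5,18.5)→(15.5,38)  cross = 19.5·38 − 15.5·18.5 = 454.2500; (r_i+r_j)·cross = 35·454.2500 = 15898.7500
edge 3: (15.5,38)→(7,38.5)  cross = 15.5·38.5 − 7·38 = 330.7500; (r_i+r_j)·cross = 22.5·330.7500 = 7441.8750
edge 4: (7,38.5)→(4.5,33.5)  cross = 7·33.5 − 4.5·38.5 = 61.2500; (r_i+r_j)·cross = 11.5·61.2500 = 704.3750
edge 5: (4.5,33.5)→(0.5,8.5)  cross = 4.5·8.5 − 0.5·33.5 = 21.5000; (r_i+r_j)·cross = 5·21.5000 = 107.5000
Σcross = 963.2500 → A = |Σcross|/2 = 481.6250 mm²
Σ(r_i+r_j)·cross = 31102.5000 → first moment M = |Σ|/6 = 5183.7500
R_c = M/A = 5183.7500/481.6250 = 10.7630 mm
θ = 146° = 2.548181 rad
V = θ·R_c·A = 2.548181·10.7630·481.6250 = 13209.132 mm³

Volume = 13209.132 mm³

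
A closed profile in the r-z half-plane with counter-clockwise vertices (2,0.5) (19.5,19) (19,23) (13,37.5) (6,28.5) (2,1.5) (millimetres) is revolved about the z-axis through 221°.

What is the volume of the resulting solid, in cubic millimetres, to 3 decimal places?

Profile (r,z), 6 vertices: (2,0.5) (19.5,19) (19,23) (13,37.5) (6,28.5) (2,1.5)
edge 0: (2,0.5)→(19.5,19)  cross = 2·19 − 19.5·0.5 = 28.2500; (r_i+r_j)·cross = 21.5·28.2500 = 607.3750
edge 1: (19.5,19)→(19,23)  cross = 19.5·23 − 19·19 = 87.5000; (r_i+r_j)·cross = 38.5·87.5000 = 3368.7500
edge 2: (19,23)→(13,37.5)  cross = 19·37.5 − 13·23 = 413.5000; (r_i+r_j)·cross = 32·413.5000 = 13232.0000
edge 3: (13,37.5)→(6,28.5)  cross = 13·28.5 − 6·37.5 = 145.5000; (r_i+r_j)·cross = 19·145.5000 = 2764.5000
edge 4: (6,28.5)→(2,1.5)  cross = 6·1.5 − 2·28.5 = -48.0000; (r_i+r_j)·cross = 8·-48.0000 = -384.0000
edge 5: (2,1.5)→(2,0.5)  cross = 2·0.5 − 2·1.5 = -2.0000; (r_i+r_j)·cross = 4·-2.0000 = -8.0000
Σcross = 624.7500 → A = |Σcross|/2 = 312.3750 mm²
Σ(r_i+r_j)·cross = 19580.6250 → first moment M = |Σ|/6 = 3263.4375
R_c = M/A = 3263.4375/312.3750 = 10.4472 mm
θ = 221° = 3.857178 rad
V = θ·R_c·A = 3.857178·10.4472·312.3750 = 12587.658 mm³

Volume = 12587.658 mm³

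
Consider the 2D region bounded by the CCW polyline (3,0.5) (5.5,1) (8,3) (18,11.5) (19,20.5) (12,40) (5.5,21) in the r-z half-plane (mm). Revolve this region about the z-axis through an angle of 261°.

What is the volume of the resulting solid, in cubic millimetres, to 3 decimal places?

Volume = 17200.279 mm³

Profile (r,z), 7 vertices: (3,0.5) (5.5,1) (8,3) (18,11.5) (19,20.5) (12,40) (5.5,21)
edge 0: (3,0.5)→(5.5,1)  cross = 3·1 − 5.5·0.5 = 0.2500; (r_i+r_j)·cross = 8.5·0.2500 = 2.1250
edge 1: (5.5,1)→(8,3)  cross = 5.5·3 − 8·1 = 8.5000; (r_i+r_j)·cross = 13.5·8.5000 = 114.7500
edge 2: (8,3)→(18,11.5)  cross = 8·11.5 − 18·3 = 38.0000; (r_i+r_j)·cross = 26·38.0000 = 988.0000
edge 3: (18,11.5)→(19,20.5)  cross = 18·20.5 − 19·11.5 = 150.5000; (r_i+r_j)·cross = 37·150.5000 = 5568.5000
edge 4: (19,20.5)→(12,40)  cross = 19·40 − 12·20.5 = 514.0000; (r_i+r_j)·cross = 31·514.0000 = 15934.0000
edge 5: (12,40)→(5.5,21)  cross = 12·21 − 5.5·40 = 32.0000; (r_i+r_j)·cross = 17.5·32.0000 = 560.0000
edge 6: (5.5,21)→(3,0.5)  cross = 5.5·0.5 − 3·21 = -60.2500; (r_i+r_j)·cross = 8.5·-60.2500 = -512.1250
Σcross = 683.0000 → A = |Σcross|/2 = 341.5000 mm²
Σ(r_i+r_j)·cross = 22655.2500 → first moment M = |Σ|/6 = 3775.8750
R_c = M/A = 3775.8750/341.5000 = 11.0567 mm
θ = 261° = 4.555309 rad
V = θ·R_c·A = 4.555309·11.0567·341.5000 = 17200.279 mm³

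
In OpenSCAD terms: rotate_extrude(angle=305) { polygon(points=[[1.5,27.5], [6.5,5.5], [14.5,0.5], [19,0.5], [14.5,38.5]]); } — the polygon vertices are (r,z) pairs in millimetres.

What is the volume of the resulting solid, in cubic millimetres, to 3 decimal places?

Volume = 23664.083 mm³

Profile (r,z), 5 vertices: (1.5,27.5) (6.5,5.5) (14.5,0.5) (19,0.5) (14.5,38.5)
edge 0: (1.5,27.5)→(6.5,5.5)  cross = 1.5·5.5 − 6.5·27.5 = -170.5000; (r_i+r_j)·cross = 8·-170.5000 = -1364.0000
edge 1: (6.5,5.5)→(14.5,0.5)  cross = 6.5·0.5 − 14.5·5.5 = -76.5000; (r_i+r_j)·cross = 21·-76.5000 = -1606.5000
edge 2: (14.5,0.5)→(19,0.5)  cross = 14.5·0.5 − 19·0.5 = -2.2500; (r_i+r_j)·cross = 33.5·-2.2500 = -75.3750
edge 3: (19,0.5)→(14.5,38.5)  cross = 19·38.5 − 14.5·0.5 = 724.2500; (r_i+r_j)·cross = 33.5·724.2500 = 24262.3750
edge 4: (14.5,38.5)→(1.5,27.5)  cross = 14.5·27.5 − 1.5·38.5 = 341.0000; (r_i+r_j)·cross = 16·341.0000 = 5456.0000
Σcross = 816.0000 → A = |Σcross|/2 = 408.0000 mm²
Σ(r_i+r_j)·cross = 26672.5000 → first moment M = |Σ|/6 = 4445.4167
R_c = M/A = 4445.4167/408.0000 = 10.8956 mm
θ = 305° = 5.323254 rad
V = θ·R_c·A = 5.323254·10.8956·408.0000 = 23664.083 mm³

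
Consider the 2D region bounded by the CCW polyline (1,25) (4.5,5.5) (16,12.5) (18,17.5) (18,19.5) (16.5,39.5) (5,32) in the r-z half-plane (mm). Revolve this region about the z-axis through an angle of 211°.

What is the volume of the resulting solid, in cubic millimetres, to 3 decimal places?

Profile (r,z), 7 vertices: (1,25) (4.5,5.5) (16,12.5) (18,17.5) (18,19.5) (16.5,39.5) (5,32)
edge 0: (1,25)→(4.5,5.5)  cross = 1·5.5 − 4.5·25 = -107.0000; (r_i+r_j)·cross = 5.5·-107.0000 = -588.5000
edge 1: (4.5,5.5)→(16,12.5)  cross = 4.5·12.5 − 16·5.5 = -31.7500; (r_i+r_j)·cross = 20.5·-31.7500 = -650.8750
edge 2: (16,12.5)→(18,17.5)  cross = 16·17.5 − 18·12.5 = 55.0000; (r_i+r_j)·cross = 34·55.0000 = 1870.0000
edge 3: (18,17.5)→(18,19.5)  cross = 18·19.5 − 18·17.5 = 36.0000; (r_i+r_j)·cross = 36·36.0000 = 1296.0000
edge 4: (18,19.5)→(16.5,39.5)  cross = 18·39.5 − 16.5·19.5 = 389.2500; (r_i+r_j)·cross = 34.5·389.2500 = 13429.1250
edge 5: (16.5,39.5)→(5,32)  cross = 16.5·32 − 5·39.5 = 330.5000; (r_i+r_j)·cross = 21.5·330.5000 = 7105.7500
edge 6: (5,32)→(1,25)  cross = 5·25 − 1·32 = 93.0000; (r_i+r_j)·cross = 6·93.0000 = 558.0000
Σcross = 765.0000 → A = |Σcross|/2 = 382.5000 mm²
Σ(r_i+r_j)·cross = 23019.5000 → first moment M = |Σ|/6 = 3836.5833
R_c = M/A = 3836.5833/382.5000 = 10.0303 mm
θ = 211° = 3.682645 rad
V = θ·R_c·A = 3.682645·10.0303·382.5000 = 14128.773 mm³

Volume = 14128.773 mm³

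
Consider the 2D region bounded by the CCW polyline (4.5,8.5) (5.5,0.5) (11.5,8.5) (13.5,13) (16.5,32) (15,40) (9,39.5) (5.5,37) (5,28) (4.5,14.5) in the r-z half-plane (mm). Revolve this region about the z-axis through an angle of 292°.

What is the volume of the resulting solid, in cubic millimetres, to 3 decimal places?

Profile (r,z), 10 vertices: (4.5,8.5) (5.5,0.5) (11.5,8.5) (13.5,13) (16.5,32) (15,40) (9,39.5) (5.5,37) (5,28) (4.5,14.5)
edge 0: (4.5,8.5)→(5.5,0.5)  cross = 4.5·0.5 − 5.5·8.5 = -44.5000; (r_i+r_j)·cross = 10·-44.5000 = -445.0000
edge 1: (5.5,0.5)→(11.5,8.5)  cross = 5.5·8.5 − 11.5·0.5 = 41.0000; (r_i+r_j)·cross = 17·41.0000 = 697.0000
edge 2: (11.5,8.5)→(13.5,13)  cross = 11.5·13 − 13.5·8.5 = 34.7500; (r_i+r_j)·cross = 25·34.7500 = 868.7500
edge 3: (13.5,13)→(16.5,32)  cross = 13.5·32 − 16.5·13 = 217.5000; (r_i+r_j)·cross = 30·217.5000 = 6525.0000
edge 4: (16.5,32)→(15,40)  cross = 16.5·40 − 15·32 = 180.0000; (r_i+r_j)·cross = 31.5·180.0000 = 5670.0000
edge 5: (15,40)→(9,39.5)  cross = 15·39.5 − 9·40 = 232.5000; (r_i+r_j)·cross = 24·232.5000 = 5580.0000
edge 6: (9,39.5)→(5.5,37)  cross = 9·37 − 5.5·39.5 = 115.7500; (r_i+r_j)·cross = 14.5·115.7500 = 1678.3750
edge 7: (5.5,37)→(5,28)  cross = 5.5·28 − 5·37 = -31.0000; (r_i+r_j)·cross = 10.5·-31.0000 = -325.5000
edge 8: (5,28)→(4.5,14.5)  cross = 5·14.5 − 4.5·28 = -53.5000; (r_i+r_j)·cross = 9.5·-53.5000 = -508.2500
edge 9: (4.5,14.5)→(4.5,8.5)  cross = 4.5·8.5 − 4.5·14.5 = -27.0000; (r_i+r_j)·cross = 9·-27.0000 = -243.0000
Σcross = 665.5000 → A = |Σcross|/2 = 332.7500 mm²
Σ(r_i+r_j)·cross = 19497.3750 → first moment M = |Σ|/6 = 3249.5625
R_c = M/A = 3249.5625/332.7500 = 9.7658 mm
θ = 292° = 5.096361 rad
V = θ·R_c·A = 5.096361·9.7658·332.7500 = 16560.945 mm³

Volume = 16560.945 mm³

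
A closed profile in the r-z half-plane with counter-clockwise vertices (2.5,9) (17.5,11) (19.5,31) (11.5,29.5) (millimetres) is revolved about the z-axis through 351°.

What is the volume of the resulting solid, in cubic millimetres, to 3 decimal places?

Volume = 17085.453 mm³

Profile (r,z), 4 vertices: (2.5,9) (17.5,11) (19.5,31) (11.5,29.5)
edge 0: (2.5,9)→(17.5,11)  cross = 2.5·11 − 17.5·9 = -130.0000; (r_i+r_j)·cross = 20·-130.0000 = -2600.0000
edge 1: (17.5,11)→(19.5,31)  cross = 17.5·31 − 19.5·11 = 328.0000; (r_i+r_j)·cross = 37·328.0000 = 12136.0000
edge 2: (19.5,31)→(11.5,29.5)  cross = 19.5·29.5 − 11.5·31 = 218.7500; (r_i+r_j)·cross = 31·218.7500 = 6781.2500
edge 3: (11.5,29.5)→(2.5,9)  cross = 11.5·9 − 2.5·29.5 = 29.7500; (r_i+r_j)·cross = 14·29.7500 = 416.5000
Σcross = 446.5000 → A = |Σcross|/2 = 223.2500 mm²
Σ(r_i+r_j)·cross = 16733.7500 → first moment M = |Σ|/6 = 2788.9583
R_c = M/A = 2788.9583/223.2500 = 12.4925 mm
θ = 351° = 6.126106 rad
V = θ·R_c·A = 6.126106·12.4925·223.2500 = 17085.453 mm³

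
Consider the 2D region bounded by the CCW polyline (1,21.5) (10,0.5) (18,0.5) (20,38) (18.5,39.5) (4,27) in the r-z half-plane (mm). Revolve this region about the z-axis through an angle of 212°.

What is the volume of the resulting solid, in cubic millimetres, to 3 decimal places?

Volume = 21256.292 mm³

Profile (r,z), 6 vertices: (1,21.5) (10,0.5) (18,0.5) (20,38) (18.5,39.5) (4,27)
edge 0: (1,21.5)→(10,0.5)  cross = 1·0.5 − 10·21.5 = -214.5000; (r_i+r_j)·cross = 11·-214.5000 = -2359.5000
edge 1: (10,0.5)→(18,0.5)  cross = 10·0.5 − 18·0.5 = -4.0000; (r_i+r_j)·cross = 28·-4.0000 = -112.0000
edge 2: (18,0.5)→(20,38)  cross = 18·38 − 20·0.5 = 674.0000; (r_i+r_j)·cross = 38·674.0000 = 25612.0000
edge 3: (20,38)→(18.5,39.5)  cross = 20·39.5 − 18.5·38 = 87.0000; (r_i+r_j)·cross = 38.5·87.0000 = 3349.5000
edge 4: (18.5,39.5)→(4,27)  cross = 18.5·27 − 4·39.5 = 341.5000; (r_i+r_j)·cross = 22.5·341.5000 = 7683.7500
edge 5: (4,27)→(1,21.5)  cross = 4·21.5 − 1·27 = 59.0000; (r_i+r_j)·cross = 5·59.0000 = 295.0000
Σcross = 943.0000 → A = |Σcross|/2 = 471.5000 mm²
Σ(r_i+r_j)·cross = 34468.7500 → first moment M = |Σ|/6 = 5744.7917
R_c = M/A = 5744.7917/471.5000 = 12.1841 mm
θ = 212° = 3.700098 rad
V = θ·R_c·A = 3.700098·12.1841·471.5000 = 21256.292 mm³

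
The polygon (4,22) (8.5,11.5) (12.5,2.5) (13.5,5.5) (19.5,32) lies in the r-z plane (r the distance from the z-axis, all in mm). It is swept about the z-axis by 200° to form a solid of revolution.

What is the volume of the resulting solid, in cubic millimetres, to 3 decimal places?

Volume = 8357.364 mm³

Profile (r,z), 5 vertices: (4,22) (8.5,11.5) (12.5,2.5) (13.5,5.5) (19.5,32)
edge 0: (4,22)→(8.5,11.5)  cross = 4·11.5 − 8.5·22 = -141.0000; (r_i+r_j)·cross = 12.5·-141.0000 = -1762.5000
edge 1: (8.5,11.5)→(12.5,2.5)  cross = 8.5·2.5 − 12.5·11.5 = -122.5000; (r_i+r_j)·cross = 21·-122.5000 = -2572.5000
edge 2: (12.5,2.5)→(13.5,5.5)  cross = 12.5·5.5 − 13.5·2.5 = 35.0000; (r_i+r_j)·cross = 26·35.0000 = 910.0000
edge 3: (13.5,5.5)→(19.5,32)  cross = 13.5·32 − 19.5·5.5 = 324.7500; (r_i+r_j)·cross = 33·324.7500 = 10716.7500
edge 4: (19.5,32)→(4,22)  cross = 19.5·22 − 4·32 = 301.0000; (r_i+r_j)·cross = 23.5·301.0000 = 7073.5000
Σcross = 397.2500 → A = |Σcross|/2 = 198.6250 mm²
Σ(r_i+r_j)·cross = 14365.2500 → first moment M = |Σ|/6 = 2394.2083
R_c = M/A = 2394.2083/198.6250 = 12.0539 mm
θ = 200° = 3.490659 rad
V = θ·R_c·A = 3.490659·12.0539·198.6250 = 8357.364 mm³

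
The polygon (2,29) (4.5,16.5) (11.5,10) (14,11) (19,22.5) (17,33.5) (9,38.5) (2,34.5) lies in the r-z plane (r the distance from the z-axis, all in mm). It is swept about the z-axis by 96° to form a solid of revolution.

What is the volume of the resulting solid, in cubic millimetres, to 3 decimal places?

Profile (r,z), 8 vertices: (2,29) (4.5,16.5) (11.5,10) (14,11) (19,22.5) (17,33.5) (9,38.5) (2,34.5)
edge 0: (2,29)→(4.5,16.5)  cross = 2·16.5 − 4.5·29 = -97.5000; (r_i+r_j)·cross = 6.5·-97.5000 = -633.7500
edge 1: (4.5,16.5)→(11.5,10)  cross = 4.5·10 − 11.5·16.5 = -144.7500; (r_i+r_j)·cross = 16·-144.7500 = -2316.0000
edge 2: (11.5,10)→(14,11)  cross = 11.5·11 − 14·10 = -13.5000; (r_i+r_j)·cross = 25.5·-13.5000 = -344.2500
edge 3: (14,11)→(19,22.5)  cross = 14·22.5 − 19·11 = 106.0000; (r_i+r_j)·cross = 33·106.0000 = 3498.0000
edge 4: (19,22.5)→(17,33.5)  cross = 19·33.5 − 17·22.5 = 254.0000; (r_i+r_j)·cross = 36·254.0000 = 9144.0000
edge 5: (17,33.5)→(9,38.5)  cross = 17·38.5 − 9·33.5 = 353.0000; (r_i+r_j)·cross = 26·353.0000 = 9178.0000
edge 6: (9,38.5)→(2,34.5)  cross = 9·34.5 − 2·38.5 = 233.5000; (r_i+r_j)·cross = 11·233.5000 = 2568.5000
edge 7: (2,34.5)→(2,29)  cross = 2·29 − 2·34.5 = -11.0000; (r_i+r_j)·cross = 4·-11.0000 = -44.0000
Σcross = 679.7500 → A = |Σcross|/2 = 339.8750 mm²
Σ(r_i+r_j)·cross = 21050.5000 → first moment M = |Σ|/6 = 3508.4167
R_c = M/A = 3508.4167/339.8750 = 10.3227 mm
θ = 96° = 1.675516 rad
V = θ·R_c·A = 1.675516·10.3227·339.8750 = 5878.409 mm³

Volume = 5878.409 mm³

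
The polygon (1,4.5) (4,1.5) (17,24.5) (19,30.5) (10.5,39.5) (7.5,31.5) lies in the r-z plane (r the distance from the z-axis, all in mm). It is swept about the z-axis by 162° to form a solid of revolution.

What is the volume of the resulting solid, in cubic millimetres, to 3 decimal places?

Profile (r,z), 6 vertices: (1,4.5) (4,1.5) (17,24.5) (19,30.5) (10.5,39.5) (7.5,31.5)
edge 0: (1,4.5)→(4,1.5)  cross = 1·1.5 − 4·4.5 = -16.5000; (r_i+r_j)·cross = 5·-16.5000 = -82.5000
edge 1: (4,1.5)→(17,24.5)  cross = 4·24.5 − 17·1.5 = 72.5000; (r_i+r_j)·cross = 21·72.5000 = 1522.5000
edge 2: (17,24.5)→(19,30.5)  cross = 17·30.5 − 19·24.5 = 53.0000; (r_i+r_j)·cross = 36·53.0000 = 1908.0000
edge 3: (19,30.5)→(10.5,39.5)  cross = 19·39.5 − 10.5·30.5 = 430.2500; (r_i+r_j)·cross = 29.5·430.2500 = 12692.3750
edge 4: (10.5,39.5)→(7.5,31.5)  cross = 10.5·31.5 − 7.5·39.5 = 34.5000; (r_i+r_j)·cross = 18·34.5000 = 621.0000
edge 5: (7.5,31.5)→(1,4.5)  cross = 7.5·4.5 − 1·31.5 = 2.2500; (r_i+r_j)·cross = 8.5·2.2500 = 19.1250
Σcross = 576.0000 → A = |Σcross|/2 = 288.0000 mm²
Σ(r_i+r_j)·cross = 16680.5000 → first moment M = |Σ|/6 = 2780.0833
R_c = M/A = 2780.0833/288.0000 = 9.6531 mm
θ = 162° = 2.827433 rad
V = θ·R_c·A = 2.827433·9.6531·288.0000 = 7860.500 mm³

Volume = 7860.500 mm³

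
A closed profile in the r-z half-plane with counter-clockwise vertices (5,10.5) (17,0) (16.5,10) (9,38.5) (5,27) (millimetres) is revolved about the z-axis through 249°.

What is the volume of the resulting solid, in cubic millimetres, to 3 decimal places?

Profile (r,z), 5 vertices: (5,10.5) (17,0) (16.5,10) (9,38.5) (5,27)
edge 0: (5,10.5)→(17,0)  cross = 5·0 − 17·10.5 = -178.5000; (r_i+r_j)·cross = 22·-178.5000 = -3927.0000
edge 1: (17,0)→(16.5,10)  cross = 17·10 − 16.5·0 = 170.0000; (r_i+r_j)·cross = 33.5·170.0000 = 5695.0000
edge 2: (16.5,10)→(9,38.5)  cross = 16.5·38.5 − 9·10 = 545.2500; (r_i+r_j)·cross = 25.5·545.2500 = 13903.8750
edge 3: (9,38.5)→(5,27)  cross = 9·27 − 5·38.5 = 50.5000; (r_i+r_j)·cross = 14·50.5000 = 707.0000
edge 4: (5,27)→(5,10.5)  cross = 5·10.5 − 5·27 = -82.5000; (r_i+r_j)·cross = 10·-82.5000 = -825.0000
Σcross = 504.7500 → A = |Σcross|/2 = 252.3750 mm²
Σ(r_i+r_j)·cross = 15553.8750 → first moment M = |Σ|/6 = 2592.3125
R_c = M/A = 2592.3125/252.3750 = 10.2717 mm
θ = 249° = 4.345870 rad
V = θ·R_c·A = 4.345870·10.2717·252.3750 = 11265.853 mm³

Volume = 11265.853 mm³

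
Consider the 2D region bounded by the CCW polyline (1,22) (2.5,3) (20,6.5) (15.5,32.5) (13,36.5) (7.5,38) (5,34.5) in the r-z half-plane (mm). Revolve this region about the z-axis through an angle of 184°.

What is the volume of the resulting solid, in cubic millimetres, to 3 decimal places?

Volume = 15116.154 mm³

Profile (r,z), 7 vertices: (1,22) (2.5,3) (20,6.5) (15.5,32.5) (13,36.5) (7.5,38) (5,34.5)
edge 0: (1,22)→(2.5,3)  cross = 1·3 − 2.5·22 = -52.0000; (r_i+r_j)·cross = 3.5·-52.0000 = -182.0000
edge 1: (2.5,3)→(20,6.5)  cross = 2.5·6.5 − 20·3 = -43.7500; (r_i+r_j)·cross = 22.5·-43.7500 = -984.3750
edge 2: (20,6.5)→(15.5,32.5)  cross = 20·32.5 − 15.5·6.5 = 549.2500; (r_i+r_j)·cross = 35.5·549.2500 = 19498.3750
edge 3: (15.5,32.5)→(13,36.5)  cross = 15.5·36.5 − 13·32.5 = 143.2500; (r_i+r_j)·cross = 28.5·143.2500 = 4082.6250
edge 4: (13,36.5)→(7.5,38)  cross = 13·38 − 7.5·36.5 = 220.2500; (r_i+r_j)·cross = 20.5·220.2500 = 4515.1250
edge 5: (7.5,38)→(5,34.5)  cross = 7.5·34.5 − 5·38 = 68.7500; (r_i+r_j)·cross = 12.5·68.7500 = 859.3750
edge 6: (5,34.5)→(1,22)  cross = 5·22 − 1·34.5 = 75.5000; (r_i+r_j)·cross = 6·75.5000 = 453.0000
Σcross = 961.2500 → A = |Σcross|/2 = 480.6250 mm²
Σ(r_i+r_j)·cross = 28242.1250 → first moment M = |Σ|/6 = 4707.0208
R_c = M/A = 4707.0208/480.6250 = 9.7935 mm
θ = 184° = 3.211406 rad
V = θ·R_c·A = 3.211406·9.7935·480.6250 = 15116.154 mm³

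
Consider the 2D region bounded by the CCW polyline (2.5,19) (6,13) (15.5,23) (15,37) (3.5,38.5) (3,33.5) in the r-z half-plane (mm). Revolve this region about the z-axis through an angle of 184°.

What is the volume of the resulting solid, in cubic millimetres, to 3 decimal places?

Profile (r,z), 6 vertices: (2.5,19) (6,13) (15.5,23) (15,37) (3.5,38.5) (3,33.5)
edge 0: (2.5,19)→(6,13)  cross = 2.5·13 − 6·19 = -81.5000; (r_i+r_j)·cross = 8.5·-81.5000 = -692.7500
edge 1: (6,13)→(15.5,23)  cross = 6·23 − 15.5·13 = -63.5000; (r_i+r_j)·cross = 21.5·-63.5000 = -1365.2500
edge 2: (15.5,23)→(15,37)  cross = 15.5·37 − 15·23 = 228.5000; (r_i+r_j)·cross = 30.5·228.5000 = 6969.2500
edge 3: (15,37)→(3.5,38.5)  cross = 15·38.5 − 3.5·37 = 448.0000; (r_i+r_j)·cross = 18.5·448.0000 = 8288.0000
edge 4: (3.5,38.5)→(3,33.5)  cross = 3.5·33.5 − 3·38.5 = 1.7500; (r_i+r_j)·cross = 6.5·1.7500 = 11.3750
edge 5: (3,33.5)→(2.5,19)  cross = 3·19 − 2.5·33.5 = -26.7500; (r_i+r_j)·cross = 5.5·-26.7500 = -147.1250
Σcross = 506.5000 → A = |Σcross|/2 = 253.2500 mm²
Σ(r_i+r_j)·cross = 13063.5000 → first moment M = |Σ|/6 = 2177.2500
R_c = M/A = 2177.2500/253.2500 = 8.5972 mm
θ = 184° = 3.211406 rad
V = θ·R_c·A = 3.211406·8.5972·253.2500 = 6992.033 mm³

Volume = 6992.033 mm³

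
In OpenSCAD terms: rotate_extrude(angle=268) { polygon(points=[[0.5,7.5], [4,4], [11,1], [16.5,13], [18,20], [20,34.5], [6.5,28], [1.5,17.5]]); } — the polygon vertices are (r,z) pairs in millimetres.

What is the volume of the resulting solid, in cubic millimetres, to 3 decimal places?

Volume = 18662.473 mm³

Profile (r,z), 8 vertices: (0.5,7.5) (4,4) (11,1) (16.5,13) (18,20) (20,34.5) (6.5,28) (1.5,17.5)
edge 0: (0.5,7.5)→(4,4)  cross = 0.5·4 − 4·7.5 = -28.0000; (r_i+r_j)·cross = 4.5·-28.0000 = -126.0000
edge 1: (4,4)→(11,1)  cross = 4·1 − 11·4 = -40.0000; (r_i+r_j)·cross = 15·-40.0000 = -600.0000
edge 2: (11,1)→(16.5,13)  cross = 11·13 − 16.5·1 = 126.5000; (r_i+r_j)·cross = 27.5·126.5000 = 3478.7500
edge 3: (16.5,13)→(18,20)  cross = 16.5·20 − 18·13 = 96.0000; (r_i+r_j)·cross = 34.5·96.0000 = 3312.0000
edge 4: (18,20)→(20,34.5)  cross = 18·34.5 − 20·20 = 221.0000; (r_i+r_j)·cross = 38·221.0000 = 8398.0000
edge 5: (20,34.5)→(6.5,28)  cross = 20·28 − 6.5·34.5 = 335.7500; (r_i+r_j)·cross = 26.5·335.7500 = 8897.3750
edge 6: (6.5,28)→(1.5,17.5)  cross = 6.5·17.5 − 1.5·28 = 71.7500; (r_i+r_j)·cross = 8·71.7500 = 574.0000
edge 7: (1.5,17.5)→(0.5,7.5)  cross = 1.5·7.5 − 0.5·17.5 = 2.5000; (r_i+r_j)·cross = 2·2.5000 = 5.0000
Σcross = 785.5000 → A = |Σcross|/2 = 392.7500 mm²
Σ(r_i+r_j)·cross = 23939.1250 → first moment M = |Σ|/6 = 3989.8542
R_c = M/A = 3989.8542/392.7500 = 10.1588 mm
θ = 268° = 4.677482 rad
V = θ·R_c·A = 4.677482·10.1588·392.7500 = 18662.473 mm³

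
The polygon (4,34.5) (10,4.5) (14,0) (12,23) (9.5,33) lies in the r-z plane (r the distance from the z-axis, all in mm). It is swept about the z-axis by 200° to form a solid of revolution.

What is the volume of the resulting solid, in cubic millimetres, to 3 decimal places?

Volume = 5085.235 mm³

Profile (r,z), 5 vertices: (4,34.5) (10,4.5) (14,0) (12,23) (9.5,33)
edge 0: (4,34.5)→(10,4.5)  cross = 4·4.5 − 10·34.5 = -327.0000; (r_i+r_j)·cross = 14·-327.0000 = -4578.0000
edge 1: (10,4.5)→(14,0)  cross = 10·0 − 14·4.5 = -63.0000; (r_i+r_j)·cross = 24·-63.0000 = -1512.0000
edge 2: (14,0)→(12,23)  cross = 14·23 − 12·0 = 322.0000; (r_i+r_j)·cross = 26·322.0000 = 8372.0000
edge 3: (12,23)→(9.5,33)  cross = 12·33 − 9.5·23 = 177.5000; (r_i+r_j)·cross = 21.5·177.5000 = 3816.2500
edge 4: (9.5,33)→(4,34.5)  cross = 9.5·34.5 − 4·33 = 195.7500; (r_i+r_j)·cross = 13.5·195.7500 = 2642.6250
Σcross = 305.2500 → A = |Σcross|/2 = 152.6250 mm²
Σ(r_i+r_j)·cross = 8740.8750 → first moment M = |Σ|/6 = 1456.8125
R_c = M/A = 1456.8125/152.6250 = 9.5450 mm
θ = 200° = 3.490659 rad
V = θ·R_c·A = 3.490659·9.5450·152.6250 = 5085.235 mm³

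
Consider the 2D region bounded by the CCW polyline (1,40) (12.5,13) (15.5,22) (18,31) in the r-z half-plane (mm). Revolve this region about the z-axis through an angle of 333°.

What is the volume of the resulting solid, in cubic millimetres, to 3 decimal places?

Profile (r,z), 4 vertices: (1,40) (12.5,13) (15.5,22) (18,31)
edge 0: (1,40)→(12.5,13)  cross = 1·13 − 12.5·40 = -487.0000; (r_i+r_j)·cross = 13.5·-487.0000 = -6574.5000
edge 1: (12.5,13)→(15.5,22)  cross = 12.5·22 − 15.5·13 = 73.5000; (r_i+r_j)·cross = 28·73.5000 = 2058.0000
edge 2: (15.5,22)→(18,31)  cross = 15.5·31 − 18·22 = 84.5000; (r_i+r_j)·cross = 33.5·84.5000 = 2830.7500
edge 3: (18,31)→(1,40)  cross = 18·40 − 1·31 = 689.0000; (r_i+r_j)·cross = 19·689.0000 = 13091.0000
Σcross = 360.0000 → A = |Σcross|/2 = 180.0000 mm²
Σ(r_i+r_j)·cross = 11405.2500 → first moment M = |Σ|/6 = 1900.8750
R_c = M/A = 1900.8750/180.0000 = 10.5604 mm
θ = 333° = 5.811946 rad
V = θ·R_c·A = 5.811946·10.5604·180.0000 = 11047.784 mm³

Volume = 11047.784 mm³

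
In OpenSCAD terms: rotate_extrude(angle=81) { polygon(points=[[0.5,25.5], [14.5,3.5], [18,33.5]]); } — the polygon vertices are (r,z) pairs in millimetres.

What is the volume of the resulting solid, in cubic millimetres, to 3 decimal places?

Profile (r,z), 3 vertices: (0.5,25.5) (14.5,3.5) (18,33.5)
edge 0: (0.5,25.5)→(14.5,3.5)  cross = 0.5·3.5 − 14.5·25.5 = -368.0000; (r_i+r_j)·cross = 15·-368.0000 = -5520.0000
edge 1: (14.5,3.5)→(18,33.5)  cross = 14.5·33.5 − 18·3.5 = 422.7500; (r_i+r_j)·cross = 32.5·422.7500 = 13739.3750
edge 2: (18,33.5)→(0.5,25.5)  cross = 18·25.5 − 0.5·33.5 = 442.2500; (r_i+r_j)·cross = 18.5·442.2500 = 8181.6250
Σcross = 497.0000 → A = |Σcross|/2 = 248.5000 mm²
Σ(r_i+r_j)·cross = 16401.0000 → first moment M = |Σ|/6 = 2733.5000
R_c = M/A = 2733.5000/248.5000 = 11.0000 mm
θ = 81° = 1.413717 rad
V = θ·R_c·A = 1.413717·11.0000·248.5000 = 3864.395 mm³

Volume = 3864.395 mm³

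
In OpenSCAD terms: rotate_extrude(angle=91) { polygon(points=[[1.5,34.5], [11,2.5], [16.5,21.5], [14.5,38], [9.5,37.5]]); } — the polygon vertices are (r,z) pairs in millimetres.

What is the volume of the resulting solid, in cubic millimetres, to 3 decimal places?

Profile (r,z), 5 vertices: (1.5,34.5) (11,2.5) (16.5,21.5) (14.5,38) (9.5,37.5)
edge 0: (1.5,34.5)→(11,2.5)  cross = 1.5·2.5 − 11·34.5 = -375.7500; (r_i+r_j)·cross = 12.5·-375.7500 = -4696.8750
edge 1: (11,2.5)→(16.5,21.5)  cross = 11·21.5 − 16.5·2.5 = 195.2500; (r_i+r_j)·cross = 27.5·195.2500 = 5369.3750
edge 2: (16.5,21.5)→(14.5,38)  cross = 16.5·38 − 14.5·21.5 = 315.2500; (r_i+r_j)·cross = 31·315.2500 = 9772.7500
edge 3: (14.5,38)→(9.5,37.5)  cross = 14.5·37.5 − 9.5·38 = 182.7500; (r_i+r_j)·cross = 24·182.7500 = 4386.0000
edge 4: (9.5,37.5)→(1.5,34.5)  cross = 9.5·34.5 − 1.5·37.5 = 271.5000; (r_i+r_j)·cross = 11·271.5000 = 2986.5000
Σcross = 589.0000 → A = |Σcross|/2 = 294.5000 mm²
Σ(r_i+r_j)·cross = 17817.7500 → first moment M = |Σ|/6 = 2969.6250
R_c = M/A = 2969.6250/294.5000 = 10.0836 mm
θ = 91° = 1.588250 rad
V = θ·R_c·A = 1.588250·10.0836·294.5000 = 4716.506 mm³

Volume = 4716.506 mm³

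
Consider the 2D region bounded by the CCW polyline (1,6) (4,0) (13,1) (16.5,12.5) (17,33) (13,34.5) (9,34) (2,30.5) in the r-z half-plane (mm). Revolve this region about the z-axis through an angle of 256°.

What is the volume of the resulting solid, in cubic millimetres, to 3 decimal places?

Profile (r,z), 8 vertices: (1,6) (4,0) (13,1) (16.5,12.5) (17,33) (13,34.5) (9,34) (2,30.5)
edge 0: (1,6)→(4,0)  cross = 1·0 − 4·6 = -24.0000; (r_i+r_j)·cross = 5·-24.0000 = -120.0000
edge 1: (4,0)→(13,1)  cross = 4·1 − 13·0 = 4.0000; (r_i+r_j)·cross = 17·4.0000 = 68.0000
edge 2: (13,1)→(16.5,12.5)  cross = 13·12.5 − 16.5·1 = 146.0000; (r_i+r_j)·cross = 29.5·146.0000 = 4307.0000
edge 3: (16.5,12.5)→(17,33)  cross = 16.5·33 − 17·12.5 = 332.0000; (r_i+r_j)·cross = 33.5·332.0000 = 11122.0000
edge 4: (17,33)→(13,34.5)  cross = 17·34.5 − 13·33 = 157.5000; (r_i+r_j)·cross = 30·157.5000 = 4725.0000
edge 5: (13,34.5)→(9,34)  cross = 13·34 − 9·34.5 = 131.5000; (r_i+r_j)·cross = 22·131.5000 = 2893.0000
edge 6: (9,34)→(2,30.5)  cross = 9·30.5 − 2·34 = 206.5000; (r_i+r_j)·cross = 11·206.5000 = 2271.5000
edge 7: (2,30.5)→(1,6)  cross = 2·6 − 1·30.5 = -18.5000; (r_i+r_j)·cross = 3·-18.5000 = -55.5000
Σcross = 935.0000 → A = |Σcross|/2 = 467.5000 mm²
Σ(r_i+r_j)·cross = 25211.0000 → first moment M = |Σ|/6 = 4201.8333
R_c = M/A = 4201.8333/467.5000 = 8.9879 mm
θ = 256° = 4.468043 rad
V = θ·R_c·A = 4.468043·8.9879·467.5000 = 18773.972 mm³

Volume = 18773.972 mm³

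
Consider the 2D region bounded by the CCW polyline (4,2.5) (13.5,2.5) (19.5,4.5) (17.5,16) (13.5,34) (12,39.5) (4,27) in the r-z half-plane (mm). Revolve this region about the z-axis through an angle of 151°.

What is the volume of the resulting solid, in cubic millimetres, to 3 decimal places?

Profile (r,z), 7 vertices: (4,2.5) (13.5,2.5) (19.5,4.5) (17.5,16) (13.5,34) (12,39.5) (4,27)
edge 0: (4,2.5)→(13.5,2.5)  cross = 4·2.5 − 13.5·2.5 = -23.7500; (r_i+r_j)·cross = 17.5·-23.7500 = -415.6250
edge 1: (13.5,2.5)→(19.5,4.5)  cross = 13.5·4.5 − 19.5·2.5 = 12.0000; (r_i+r_j)·cross = 33·12.0000 = 396.0000
edge 2: (19.5,4.5)→(17.5,16)  cross = 19.5·16 − 17.5·4.5 = 233.2500; (r_i+r_j)·cross = 37·233.2500 = 8630.2500
edge 3: (17.5,16)→(13.5,34)  cross = 17.5·34 − 13.5·16 = 379.0000; (r_i+r_j)·cross = 31·379.0000 = 11749.0000
edge 4: (13.5,34)→(12,39.5)  cross = 13.5·39.5 − 12·34 = 125.2500; (r_i+r_j)·cross = 25.5·125.2500 = 3193.8750
edge 5: (12,39.5)→(4,27)  cross = 12·27 − 4·39.5 = 166.0000; (r_i+r_j)·cross = 16·166.0000 = 2656.0000
edge 6: (4,27)→(4,2.5)  cross = 4·2.5 − 4·27 = -98.0000; (r_i+r_j)·cross = 8·-98.0000 = -784.0000
Σcross = 793.7500 → A = |Σcross|/2 = 396.8750 mm²
Σ(r_i+r_j)·cross = 25425.5000 → first moment M = |Σ|/6 = 4237.5833
R_c = M/A = 4237.5833/396.8750 = 10.6774 mm
θ = 151° = 2.635447 rad
V = θ·R_c·A = 2.635447·10.6774·396.8750 = 11167.927 mm³

Volume = 11167.927 mm³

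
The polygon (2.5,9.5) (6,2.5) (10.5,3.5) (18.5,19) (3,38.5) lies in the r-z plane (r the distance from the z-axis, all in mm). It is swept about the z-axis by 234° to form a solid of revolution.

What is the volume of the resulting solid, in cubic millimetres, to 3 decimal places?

Volume = 11643.004 mm³

Profile (r,z), 5 vertices: (2.5,9.5) (6,2.5) (10.5,3.5) (18.5,19) (3,38.5)
edge 0: (2.5,9.5)→(6,2.5)  cross = 2.5·2.5 − 6·9.5 = -50.7500; (r_i+r_j)·cross = 8.5·-50.7500 = -431.3750
edge 1: (6,2.5)→(10.5,3.5)  cross = 6·3.5 − 10.5·2.5 = -5.2500; (r_i+r_j)·cross = 16.5·-5.2500 = -86.6250
edge 2: (10.5,3.5)→(18.5,19)  cross = 10.5·19 − 18.5·3.5 = 134.7500; (r_i+r_j)·cross = 29·134.7500 = 3907.7500
edge 3: (18.5,19)→(3,38.5)  cross = 18.5·38.5 − 3·19 = 655.2500; (r_i+r_j)·cross = 21.5·655.2500 = 14087.8750
edge 4: (3,38.5)→(2.5,9.5)  cross = 3·9.5 − 2.5·38.5 = -67.7500; (r_i+r_j)·cross = 5.5·-67.7500 = -372.6250
Σcross = 666.2500 → A = |Σcross|/2 = 333.1250 mm²
Σ(r_i+r_j)·cross = 17105.0000 → first moment M = |Σ|/6 = 2850.8333
R_c = M/A = 2850.8333/333.1250 = 8.5578 mm
θ = 234° = 4.084070 rad
V = θ·R_c·A = 4.084070·8.5578·333.1250 = 11643.004 mm³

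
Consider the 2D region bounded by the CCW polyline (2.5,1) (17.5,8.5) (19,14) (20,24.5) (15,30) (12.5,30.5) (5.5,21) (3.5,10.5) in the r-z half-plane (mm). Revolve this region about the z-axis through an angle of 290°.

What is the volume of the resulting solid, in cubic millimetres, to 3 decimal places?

Profile (r,z), 8 vertices: (2.5,1) (17.5,8.5) (19,14) (20,24.5) (15,30) (12.5,30.5) (5.5,21) (3.5,10.5)
edge 0: (2.5,1)→(17.5,8.5)  cross = 2.5·8.5 − 17.5·1 = 3.7500; (r_i+r_j)·cross = 20·3.7500 = 75.0000
edge 1: (17.5,8.5)→(19,14)  cross = 17.5·14 − 19·8.5 = 83.5000; (r_i+r_j)·cross = 36.5·83.5000 = 3047.7500
edge 2: (19,14)→(20,24.5)  cross = 19·24.5 − 20·14 = 185.5000; (r_i+r_j)·cross = 39·185.5000 = 7234.5000
edge 3: (20,24.5)→(15,30)  cross = 20·30 − 15·24.5 = 232.5000; (r_i+r_j)·cross = 35·232.5000 = 8137.5000
edge 4: (15,30)→(12.5,30.5)  cross = 15·30.5 − 12.5·30 = 82.5000; (r_i+r_j)·cross = 27.5·82.5000 = 2268.7500
edge 5: (12.5,30.5)→(5.5,21)  cross = 12.5·21 − 5.5·30.5 = 94.7500; (r_i+r_j)·cross = 18·94.7500 = 1705.5000
edge 6: (5.5,21)→(3.5,10.5)  cross = 5.5·10.5 − 3.5·21 = -15.7500; (r_i+r_j)·cross = 9·-15.7500 = -141.7500
edge 7: (3.5,10.5)→(2.5,1)  cross = 3.5·1 − 2.5·10.5 = -22.7500; (r_i+r_j)·cross = 6·-22.7500 = -136.5000
Σcross = 644.0000 → A = |Σcross|/2 = 322.0000 mm²
Σ(r_i+r_j)·cross = 22190.7500 → first moment M = |Σ|/6 = 3698.4583
R_c = M/A = 3698.4583/322.0000 = 11.4859 mm
θ = 290° = 5.061455 rad
V = θ·R_c·A = 5.061455·11.4859·322.0000 = 18719.580 mm³

Volume = 18719.580 mm³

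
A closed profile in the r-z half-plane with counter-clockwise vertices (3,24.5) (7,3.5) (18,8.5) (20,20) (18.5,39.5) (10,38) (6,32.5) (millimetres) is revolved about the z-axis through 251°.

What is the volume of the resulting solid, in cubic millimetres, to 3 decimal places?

Volume = 23705.841 mm³

Profile (r,z), 7 vertices: (3,24.5) (7,3.5) (18,8.5) (20,20) (18.5,39.5) (10,38) (6,32.5)
edge 0: (3,24.5)→(7,3.5)  cross = 3·3.5 − 7·24.5 = -161.0000; (r_i+r_j)·cross = 10·-161.0000 = -1610.0000
edge 1: (7,3.5)→(18,8.5)  cross = 7·8.5 − 18·3.5 = -3.5000; (r_i+r_j)·cross = 25·-3.5000 = -87.5000
edge 2: (18,8.5)→(20,20)  cross = 18·20 − 20·8.5 = 190.0000; (r_i+r_j)·cross = 38·190.0000 = 7220.0000
edge 3: (20,20)→(18.5,39.5)  cross = 20·39.5 − 18.5·20 = 420.0000; (r_i+r_j)·cross = 38.5·420.0000 = 16170.0000
edge 4: (18.5,39.5)→(10,38)  cross = 18.5·38 − 10·39.5 = 308.0000; (r_i+r_j)·cross = 28.5·308.0000 = 8778.0000
edge 5: (10,38)→(6,32.5)  cross = 10·32.5 − 6·38 = 97.0000; (r_i+r_j)·cross = 16·97.0000 = 1552.0000
edge 6: (6,32.5)→(3,24.5)  cross = 6·24.5 − 3·32.5 = 49.5000; (r_i+r_j)·cross = 9·49.5000 = 445.5000
Σcross = 900.0000 → A = |Σcross|/2 = 450.0000 mm²
Σ(r_i+r_j)·cross = 32468.0000 → first moment M = |Σ|/6 = 5411.3333
R_c = M/A = 5411.3333/450.0000 = 12.0252 mm
θ = 251° = 4.380776 rad
V = θ·R_c·A = 4.380776·12.0252·450.0000 = 23705.841 mm³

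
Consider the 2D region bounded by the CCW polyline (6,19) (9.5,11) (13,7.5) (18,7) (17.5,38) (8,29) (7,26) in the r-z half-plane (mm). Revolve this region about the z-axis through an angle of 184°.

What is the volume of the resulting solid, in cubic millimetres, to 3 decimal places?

Profile (r,z), 7 vertices: (6,19) (9.5,11) (13,7.5) (18,7) (17.5,38) (8,29) (7,26)
edge 0: (6,19)→(9.5,11)  cross = 6·11 − 9.5·19 = -114.5000; (r_i+r_j)·cross = 15.5·-114.5000 = -1774.7500
edge 1: (9.5,11)→(13,7.5)  cross = 9.5·7.5 − 13·11 = -71.7500; (r_i+r_j)·cross = 22.5·-71.7500 = -1614.3750
edge 2: (13,7.5)→(18,7)  cross = 13·7 − 18·7.5 = -44.0000; (r_i+r_j)·cross = 31·-44.0000 = -1364.0000
edge 3: (18,7)→(17.5,38)  cross = 18·38 − 17.5·7 = 561.5000; (r_i+r_j)·cross = 35.5·561.5000 = 19933.2500
edge 4: (17.5,38)→(8,29)  cross = 17.5·29 − 8·38 = 203.5000; (r_i+r_j)·cross = 25.5·203.5000 = 5189.2500
edge 5: (8,29)→(7,26)  cross = 8·26 − 7·29 = 5.0000; (r_i+r_j)·cross = 15·5.0000 = 75.0000
edge 6: (7,26)→(6,19)  cross = 7·19 − 6·26 = -23.0000; (r_i+r_j)·cross = 13·-23.0000 = -299.0000
Σcross = 516.7500 → A = |Σcross|/2 = 258.3750 mm²
Σ(r_i+r_j)·cross = 20145.3750 → first moment M = |Σ|/6 = 3357.5625
R_c = M/A = 3357.5625/258.3750 = 12.9949 mm
θ = 184° = 3.211406 rad
V = θ·R_c·A = 3.211406·12.9949·258.3750 = 10782.496 mm³

Volume = 10782.496 mm³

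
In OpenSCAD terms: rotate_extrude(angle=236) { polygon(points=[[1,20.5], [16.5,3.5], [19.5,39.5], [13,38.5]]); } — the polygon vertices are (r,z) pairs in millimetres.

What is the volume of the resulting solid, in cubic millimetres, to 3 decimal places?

Profile (r,z), 4 vertices: (1,20.5) (16.5,3.5) (19.5,39.5) (13,38.5)
edge 0: (1,20.5)→(16.5,3.5)  cross = 1·3.5 − 16.5·20.5 = -334.7500; (r_i+r_j)·cross = 17.5·-334.7500 = -5858.1250
edge 1: (16.5,3.5)→(19.5,39.5)  cross = 16.5·39.5 − 19.5·3.5 = 583.5000; (r_i+r_j)·cross = 36·583.5000 = 21006.0000
edge 2: (19.5,39.5)→(13,38.5)  cross = 19.5·38.5 − 13·39.5 = 237.2500; (r_i+r_j)·cross = 32.5·237.2500 = 7710.6250
edge 3: (13,38.5)→(1,20.5)  cross = 13·20.5 − 1·38.5 = 228.0000; (r_i+r_j)·cross = 14·228.0000 = 3192.0000
Σcross = 714.0000 → A = |Σcross|/2 = 357.0000 mm²
Σ(r_i+r_j)·cross = 26050.5000 → first moment M = |Σ|/6 = 4341.7500
R_c = M/A = 4341.7500/357.0000 = 12.1618 mm
θ = 236° = 4.118977 rad
V = θ·R_c·A = 4.118977·12.1618·357.0000 = 17883.569 mm³

Volume = 17883.569 mm³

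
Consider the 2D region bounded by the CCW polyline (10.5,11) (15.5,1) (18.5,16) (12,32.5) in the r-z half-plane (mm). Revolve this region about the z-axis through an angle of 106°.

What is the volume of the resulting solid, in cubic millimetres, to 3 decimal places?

Profile (r,z), 4 vertices: (10.5,11) (15.5,1) (18.5,16) (12,32.5)
edge 0: (10.5,11)→(15.5,1)  cross = 10.5·1 − 15.5·11 = -160.0000; (r_i+r_j)·cross = 26·-160.0000 = -4160.0000
edge 1: (15.5,1)→(18.5,16)  cross = 15.5·16 − 18.5·1 = 229.5000; (r_i+r_j)·cross = 34·229.5000 = 7803.0000
edge 2: (18.5,16)→(12,32.5)  cross = 18.5·32.5 − 12·16 = 409.2500; (r_i+r_j)·cross = 30.5·409.2500 = 12482.1250
edge 3: (12,32.5)→(10.5,11)  cross = 12·11 − 10.5·32.5 = -209.2500; (r_i+r_j)·cross = 22.5·-209.2500 = -4708.1250
Σcross = 269.5000 → A = |Σcross|/2 = 134.7500 mm²
Σ(r_i+r_j)·cross = 11417.0000 → first moment M = |Σ|/6 = 1902.8333
R_c = M/A = 1902.8333/134.7500 = 14.1212 mm
θ = 106° = 1.850049 rad
V = θ·R_c·A = 1.850049·14.1212·134.7500 = 3520.335 mm³

Volume = 3520.335 mm³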